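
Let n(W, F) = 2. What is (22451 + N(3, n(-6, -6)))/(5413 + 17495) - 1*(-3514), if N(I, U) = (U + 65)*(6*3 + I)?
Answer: 40261285/11454 ≈ 3515.0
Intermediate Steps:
N(I, U) = (18 + I)*(65 + U) (N(I, U) = (65 + U)*(18 + I) = (18 + I)*(65 + U))
(22451 + N(3, n(-6, -6)))/(5413 + 17495) - 1*(-3514) = (22451 + (1170 + 18*2 + 65*3 + 3*2))/(5413 + 17495) - 1*(-3514) = (22451 + (1170 + 36 + 195 + 6))/22908 + 3514 = (22451 + 1407)*(1/22908) + 3514 = 23858*(1/22908) + 3514 = 11929/11454 + 3514 = 40261285/11454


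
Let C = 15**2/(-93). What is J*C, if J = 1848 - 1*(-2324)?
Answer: -312900/31 ≈ -10094.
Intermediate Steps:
J = 4172 (J = 1848 + 2324 = 4172)
C = -75/31 (C = 225*(-1/93) = -75/31 ≈ -2.4194)
J*C = 4172*(-75/31) = -312900/31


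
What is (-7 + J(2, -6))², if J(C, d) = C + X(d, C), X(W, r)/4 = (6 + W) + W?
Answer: 841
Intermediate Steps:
X(W, r) = 24 + 8*W (X(W, r) = 4*((6 + W) + W) = 4*(6 + 2*W) = 24 + 8*W)
J(C, d) = 24 + C + 8*d (J(C, d) = C + (24 + 8*d) = 24 + C + 8*d)
(-7 + J(2, -6))² = (-7 + (24 + 2 + 8*(-6)))² = (-7 + (24 + 2 - 48))² = (-7 - 22)² = (-29)² = 841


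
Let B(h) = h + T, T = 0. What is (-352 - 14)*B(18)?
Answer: -6588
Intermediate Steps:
B(h) = h (B(h) = h + 0 = h)
(-352 - 14)*B(18) = (-352 - 14)*18 = -366*18 = -6588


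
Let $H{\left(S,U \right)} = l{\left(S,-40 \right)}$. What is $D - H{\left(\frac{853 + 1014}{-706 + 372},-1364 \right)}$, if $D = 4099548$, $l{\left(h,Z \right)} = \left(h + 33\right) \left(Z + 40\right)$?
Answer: $4099548$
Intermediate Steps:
$l{\left(h,Z \right)} = \left(33 + h\right) \left(40 + Z\right)$
$H{\left(S,U \right)} = 0$ ($H{\left(S,U \right)} = 1320 + 33 \left(-40\right) + 40 S - 40 S = 1320 - 1320 + 40 S - 40 S = 0$)
$D - H{\left(\frac{853 + 1014}{-706 + 372},-1364 \right)} = 4099548 - 0 = 4099548 + 0 = 4099548$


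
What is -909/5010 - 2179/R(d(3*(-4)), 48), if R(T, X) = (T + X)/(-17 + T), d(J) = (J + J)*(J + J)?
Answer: -78244267/40080 ≈ -1952.2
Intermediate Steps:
d(J) = 4*J² (d(J) = (2*J)*(2*J) = 4*J²)
R(T, X) = (T + X)/(-17 + T)
-909/5010 - 2179/R(d(3*(-4)), 48) = -909/5010 - 2179*(-17 + 4*(3*(-4))²)/(4*(3*(-4))² + 48) = -909*1/5010 - 2179*(-17 + 4*(-12)²)/(4*(-12)² + 48) = -303/1670 - 2179*(-17 + 4*144)/(4*144 + 48) = -303/1670 - 2179*(-17 + 576)/(576 + 48) = -303/1670 - 2179/(624/559) = -303/1670 - 2179/((1/559)*624) = -303/1670 - 2179/48/43 = -303/1670 - 2179*43/48 = -303/1670 - 93697/48 = -78244267/40080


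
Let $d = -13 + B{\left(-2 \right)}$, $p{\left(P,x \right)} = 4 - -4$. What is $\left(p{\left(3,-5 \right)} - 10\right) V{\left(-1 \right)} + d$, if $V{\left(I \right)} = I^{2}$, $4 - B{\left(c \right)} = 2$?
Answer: $-13$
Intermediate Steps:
$B{\left(c \right)} = 2$ ($B{\left(c \right)} = 4 - 2 = 2$)
$p{\left(P,x \right)} = 8$ ($p{\left(P,x \right)} = 4 + 4 = 8$)
$d = -11$ ($d = -13 + 2 = -11$)
$\left(p{\left(3,-5 \right)} - 10\right) V{\left(-1 \right)} + d = \left(8 - 10\right) \left(-1\right)^{2} - 11 = \left(8 - 10\right) 1 - 11 = \left(-2\right) 1 - 11 = -2 - 11 = -13$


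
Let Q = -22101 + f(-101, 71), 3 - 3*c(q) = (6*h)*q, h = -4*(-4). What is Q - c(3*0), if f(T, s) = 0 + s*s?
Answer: -17061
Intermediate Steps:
h = 16
f(T, s) = s² (f(T, s) = 0 + s² = s²)
c(q) = 1 - 32*q (c(q) = 1 - 6*16*q/3 = 1 - 32*q)
Q = -17060 (Q = -22101 + 71² = -22101 + 5041 = -17060)
Q - c(3*0) = -17060 - (1 - 96*0) = -17060 - (1 - 32*0) = -17060 - (1 + 0) = -17060 - 1*1 = -17060 - 1 = -17061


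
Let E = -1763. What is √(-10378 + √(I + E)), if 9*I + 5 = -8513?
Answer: √(-93402 + 3*I*√24385)/3 ≈ 0.25548 + 101.87*I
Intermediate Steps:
I = -8518/9 (I = -5/9 + (⅑)*(-8513) = -5/9 - 8513/9 = -8518/9 ≈ -946.44)
√(-10378 + √(I + E)) = √(-10378 + √(-8518/9 - 1763)) = √(-10378 + √(-24385/9)) = √(-10378 + I*√24385/3)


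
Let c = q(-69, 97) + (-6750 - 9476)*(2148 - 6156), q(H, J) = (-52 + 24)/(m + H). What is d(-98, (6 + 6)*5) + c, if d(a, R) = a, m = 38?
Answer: 2016045038/31 ≈ 6.5034e+7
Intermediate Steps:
q(H, J) = -28/(38 + H) (q(H, J) = (-52 + 24)/(38 + H) = -28/(38 + H))
c = 2016048076/31 (c = -28/(38 - 69) + (-6750 - 9476)*(2148 - 6156) = -28/(-31) - 16226*(-4008) = -28*(-1/31) + 65033808 = 28/31 + 65033808 = 2016048076/31 ≈ 6.5034e+7)
d(-98, (6 + 6)*5) + c = -98 + 2016048076/31 = 2016045038/31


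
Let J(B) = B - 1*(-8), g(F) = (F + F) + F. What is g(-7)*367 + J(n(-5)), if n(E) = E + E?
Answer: -7709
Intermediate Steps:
n(E) = 2*E
g(F) = 3*F (g(F) = 2*F + F = 3*F)
J(B) = 8 + B (J(B) = B + 8 = 8 + B)
g(-7)*367 + J(n(-5)) = (3*(-7))*367 + (8 + 2*(-5)) = -21*367 + (8 - 10) = -7707 - 2 = -7709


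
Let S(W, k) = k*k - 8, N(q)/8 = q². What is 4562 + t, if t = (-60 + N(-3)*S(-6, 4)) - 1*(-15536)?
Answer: 20614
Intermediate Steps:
N(q) = 8*q²
S(W, k) = -8 + k² (S(W, k) = k² - 8 = -8 + k²)
t = 16052 (t = (-60 + (8*(-3)²)*(-8 + 4²)) - 1*(-15536) = (-60 + (8*9)*(-8 + 16)) + 15536 = (-60 + 72*8) + 15536 = (-60 + 576) + 15536 = 516 + 15536 = 16052)
4562 + t = 4562 + 16052 = 20614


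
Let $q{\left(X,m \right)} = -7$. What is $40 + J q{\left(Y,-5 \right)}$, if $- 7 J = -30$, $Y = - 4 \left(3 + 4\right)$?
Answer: $10$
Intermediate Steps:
$Y = -28$ ($Y = \left(-4\right) 7 = -28$)
$J = \frac{30}{7}$ ($J = \left(- \frac{1}{7}\right) \left(-30\right) = \frac{30}{7} \approx 4.2857$)
$40 + J q{\left(Y,-5 \right)} = 40 + \frac{30}{7} \left(-7\right) = 40 - 30 = 10$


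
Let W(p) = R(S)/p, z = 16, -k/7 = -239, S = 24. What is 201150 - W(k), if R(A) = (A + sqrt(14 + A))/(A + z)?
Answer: 1682619747/8365 - sqrt(38)/66920 ≈ 2.0115e+5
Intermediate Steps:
k = 1673 (k = -7*(-239) = 1673)
R(A) = (A + sqrt(14 + A))/(16 + A) (R(A) = (A + sqrt(14 + A))/(A + 16) = (A + sqrt(14 + A))/(16 + A))
W(p) = (3/5 + sqrt(38)/40)/p (W(p) = ((24 + sqrt(14 + 24))/(16 + 24))/p = ((24 + sqrt(38))/40)/p = (3/5 + sqrt(38)/40)/p)
201150 - W(k) = 201150 - (24 + sqrt(38))/(40*1673) = 201150 - (3/8365 + sqrt(38)/66920) = 201150 + (-3/8365 - sqrt(38)/66920) = 1682619747/8365 - sqrt(38)/66920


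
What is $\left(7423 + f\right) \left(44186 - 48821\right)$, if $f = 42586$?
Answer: $-231791715$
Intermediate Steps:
$\left(7423 + f\right) \left(44186 - 48821\right) = \left(7423 + 42586\right) \left(44186 - 48821\right) = 50009 \left(-4635\right) = -231791715$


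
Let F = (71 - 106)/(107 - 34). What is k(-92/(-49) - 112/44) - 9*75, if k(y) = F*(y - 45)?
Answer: -3671100/5621 ≈ -653.10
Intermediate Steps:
F = -35/73 ≈ -0.47945
k(y) = 1575/73 - 35*y/73 (k(y) = -35*(y - 45)/73 = -35*(-45 + y)/73 = 1575/73 - 35*y/73)
k(-92/(-49) - 112/44) - 9*75 = (1575/73 - 35*(-92/(-49) - 112/44)/73) - 9*75 = (1575/73 - 35*(-92*(-1/49) - 112*1/44)/73) - 1*675 = (1575/73 - 35*(92/49 - 28/11)/73) - 675 = (1575/73 - 35/73*(-360/539)) - 675 = (1575/73 + 1800/5621) - 675 = 123075/5621 - 675 = -3671100/5621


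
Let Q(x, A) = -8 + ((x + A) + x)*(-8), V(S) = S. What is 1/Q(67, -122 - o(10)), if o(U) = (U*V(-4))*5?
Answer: -1/1704 ≈ -0.00058685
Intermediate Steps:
o(U) = -20*U (o(U) = (U*(-4))*5 = -4*U*5 = -20*U)
Q(x, A) = -8 - 16*x - 8*A (Q(x, A) = -8 + ((A + x) + x)*(-8) = -8 + (A + 2*x)*(-8) = -8 + (-16*x - 8*A) = -8 - 16*x - 8*A)
1/Q(67, -122 - o(10)) = 1/(-8 - 16*67 - 8*(-122 - (-20)*10)) = 1/(-8 - 1072 - 8*(-122 - 1*(-200))) = 1/(-8 - 1072 - 8*(-122 + 200)) = 1/(-8 - 1072 - 8*78) = 1/(-8 - 1072 - 624) = 1/(-1704) = -1/1704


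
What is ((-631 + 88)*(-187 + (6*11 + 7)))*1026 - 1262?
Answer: 63510190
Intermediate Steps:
((-631 + 88)*(-187 + (6*11 + 7)))*1026 - 1262 = -543*(-187 + (66 + 7))*1026 - 1262 = -543*(-187 + 73)*1026 - 1262 = -543*(-114)*1026 - 1262 = 61902*1026 - 1262 = 63511452 - 1262 = 63510190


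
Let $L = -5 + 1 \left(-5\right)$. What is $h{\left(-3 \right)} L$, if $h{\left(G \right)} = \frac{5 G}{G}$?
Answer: $-50$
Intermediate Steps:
$h{\left(G \right)} = 5$
$L = -10$ ($L = -5 - 5 = -10$)
$h{\left(-3 \right)} L = 5 \left(-10\right) = -50$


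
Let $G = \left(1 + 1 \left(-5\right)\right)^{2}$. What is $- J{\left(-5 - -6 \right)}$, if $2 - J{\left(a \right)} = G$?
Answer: $14$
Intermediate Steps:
$G = 16$ ($G = \left(1 - 5\right)^{2} = \left(-4\right)^{2} = 16$)
$J{\left(a \right)} = -14$ ($J{\left(a \right)} = 2 - 16 = -14$)
$- J{\left(-5 - -6 \right)} = \left(-1\right) \left(-14\right) = 14$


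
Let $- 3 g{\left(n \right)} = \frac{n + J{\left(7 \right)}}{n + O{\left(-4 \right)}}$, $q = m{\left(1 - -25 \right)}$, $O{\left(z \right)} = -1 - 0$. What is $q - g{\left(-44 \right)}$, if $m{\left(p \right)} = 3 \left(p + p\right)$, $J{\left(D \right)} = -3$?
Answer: $\frac{21107}{135} \approx 156.35$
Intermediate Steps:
$m{\left(p \right)} = 6 p$ ($m{\left(p \right)} = 3 \cdot 2 p = 6 p$)
$O{\left(z \right)} = -1$ ($O{\left(z \right)} = -1 + 0 = -1$)
$q = 156$ ($q = 6 \left(1 - -25\right) = 6 \left(1 + 25\right) = 6 \cdot 26 = 156$)
$g{\left(n \right)} = - \frac{-3 + n}{3 \left(-1 + n\right)}$ ($g{\left(n \right)} = - \frac{\left(n - 3\right) \frac{1}{n - 1}}{3} = - \frac{\left(-3 + n\right) \frac{1}{-1 + n}}{3} = - \frac{\frac{1}{-1 + n} \left(-3 + n\right)}{3} = - \frac{-3 + n}{3 \left(-1 + n\right)}$)
$q - g{\left(-44 \right)} = 156 - \frac{3 - -44}{3 \left(-1 - 44\right)} = 156 - \frac{3 + 44}{3 \left(-45\right)} = 156 - \frac{1}{3} \left(- \frac{1}{45}\right) 47 = 156 - - \frac{47}{135} = 156 + \frac{47}{135} = \frac{21107}{135}$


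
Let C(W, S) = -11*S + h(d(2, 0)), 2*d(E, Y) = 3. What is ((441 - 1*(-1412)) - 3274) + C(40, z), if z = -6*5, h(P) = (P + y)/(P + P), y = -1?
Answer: -6545/6 ≈ -1090.8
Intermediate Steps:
d(E, Y) = 3/2 (d(E, Y) = (1/2)*3 = 3/2)
h(P) = (-1 + P)/(2*P) (h(P) = (P - 1)/(P + P) = (-1 + P)/((2*P)) = (-1 + P)*(1/(2*P)) = (-1 + P)/(2*P))
z = -30
C(W, S) = 1/6 - 11*S (C(W, S) = -11*S + (-1 + 3/2)/(2*(3/2)) = -11*S + (1/2)*(2/3)*(1/2) = -11*S + 1/6 = 1/6 - 11*S)
((441 - 1*(-1412)) - 3274) + C(40, z) = ((441 - 1*(-1412)) - 3274) + (1/6 - 11*(-30)) = ((441 + 1412) - 3274) + (1/6 + 330) = (1853 - 3274) + 1981/6 = -1421 + 1981/6 = -6545/6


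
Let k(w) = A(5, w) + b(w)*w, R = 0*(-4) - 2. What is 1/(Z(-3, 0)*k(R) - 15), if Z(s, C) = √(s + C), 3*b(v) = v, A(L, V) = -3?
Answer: -9/140 + I*√3/140 ≈ -0.064286 + 0.012372*I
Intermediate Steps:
R = -2 (R = 0 - 2 = -2)
b(v) = v/3
k(w) = -3 + w²/3 (k(w) = -3 + (w/3)*w = -3 + w²/3)
Z(s, C) = √(C + s)
1/(Z(-3, 0)*k(R) - 15) = 1/(√(0 - 3)*(-3 + (⅓)*(-2)²) - 15) = 1/(√(-3)*(-3 + (⅓)*4) - 15) = 1/((I*√3)*(-3 + 4/3) - 15) = 1/((I*√3)*(-5/3) - 15) = 1/(-5*I*√3/3 - 15) = 1/(-15 - 5*I*√3/3)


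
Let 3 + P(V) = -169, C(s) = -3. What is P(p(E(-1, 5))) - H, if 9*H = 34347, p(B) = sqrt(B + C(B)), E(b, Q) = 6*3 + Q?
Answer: -11965/3 ≈ -3988.3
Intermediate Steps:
E(b, Q) = 18 + Q
p(B) = sqrt(-3 + B) (p(B) = sqrt(B - 3) = sqrt(-3 + B))
P(V) = -172 (P(V) = -3 - 169 = -172)
H = 11449/3 (H = (1/9)*34347 = 11449/3 ≈ 3816.3)
P(p(E(-1, 5))) - H = -172 - 1*11449/3 = -172 - 11449/3 = -11965/3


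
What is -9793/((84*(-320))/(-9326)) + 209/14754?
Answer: -16041310603/4721280 ≈ -3397.7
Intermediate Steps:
-9793/((84*(-320))/(-9326)) + 209/14754 = -9793/((-26880*(-1/9326))) + 209*(1/14754) = -9793/13440/4663 + 209/14754 = -9793*4663/13440 + 209/14754 = -6523537/1920 + 209/14754 = -16041310603/4721280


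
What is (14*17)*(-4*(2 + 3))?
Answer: -4760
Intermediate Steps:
(14*17)*(-4*(2 + 3)) = 238*(-4*5) = 238*(-20) = -4760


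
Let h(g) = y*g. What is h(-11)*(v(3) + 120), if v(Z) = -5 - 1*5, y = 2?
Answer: -2420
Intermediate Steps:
v(Z) = -10 (v(Z) = -5 - 5 = -10)
h(g) = 2*g
h(-11)*(v(3) + 120) = (2*(-11))*(-10 + 120) = -22*110 = -2420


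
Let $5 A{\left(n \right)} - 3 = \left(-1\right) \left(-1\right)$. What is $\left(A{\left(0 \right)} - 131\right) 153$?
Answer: $- \frac{99603}{5} \approx -19921.0$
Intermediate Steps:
$A{\left(n \right)} = \frac{4}{5}$ ($A{\left(n \right)} = \frac{3}{5} + \frac{\left(-1\right) \left(-1\right)}{5} = \frac{3}{5} + \frac{1}{5} \cdot 1 = \frac{3}{5} + \frac{1}{5} = \frac{4}{5}$)
$\left(A{\left(0 \right)} - 131\right) 153 = \left(\frac{4}{5} - 131\right) 153 = \left(- \frac{651}{5}\right) 153 = - \frac{99603}{5}$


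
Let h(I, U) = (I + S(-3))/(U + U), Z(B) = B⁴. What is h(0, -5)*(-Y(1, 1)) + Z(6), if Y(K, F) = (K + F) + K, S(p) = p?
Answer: 12951/10 ≈ 1295.1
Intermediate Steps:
Y(K, F) = F + 2*K (Y(K, F) = (F + K) + K = F + 2*K)
h(I, U) = (-3 + I)/(2*U) (h(I, U) = (I - 3)/(U + U) = (-3 + I)/((2*U)) = (-3 + I)*(1/(2*U)) = (-3 + I)/(2*U))
h(0, -5)*(-Y(1, 1)) + Z(6) = ((½)*(-3 + 0)/(-5))*(-(1 + 2*1)) + 6⁴ = ((½)*(-⅕)*(-3))*(-(1 + 2)) + 1296 = 3*(-1*3)/10 + 1296 = (3/10)*(-3) + 1296 = -9/10 + 1296 = 12951/10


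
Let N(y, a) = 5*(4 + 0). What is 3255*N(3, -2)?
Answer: 65100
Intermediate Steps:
N(y, a) = 20 (N(y, a) = 5*4 = 20)
3255*N(3, -2) = 3255*20 = 65100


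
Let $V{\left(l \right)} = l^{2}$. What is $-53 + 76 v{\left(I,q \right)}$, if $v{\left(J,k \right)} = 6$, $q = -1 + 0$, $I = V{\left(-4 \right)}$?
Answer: $403$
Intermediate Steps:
$I = 16$ ($I = \left(-4\right)^{2} = 16$)
$q = -1$
$-53 + 76 v{\left(I,q \right)} = -53 + 76 \cdot 6 = -53 + 456 = 403$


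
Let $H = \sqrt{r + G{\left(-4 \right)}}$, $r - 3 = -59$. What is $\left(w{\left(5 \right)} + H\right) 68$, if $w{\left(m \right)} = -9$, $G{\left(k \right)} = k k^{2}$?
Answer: $-612 + 136 i \sqrt{30} \approx -612.0 + 744.9 i$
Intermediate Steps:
$G{\left(k \right)} = k^{3}$
$r = -56$ ($r = 3 - 59 = -56$)
$H = 2 i \sqrt{30}$ ($H = \sqrt{-56 + \left(-4\right)^{3}} = \sqrt{-56 - 64} = \sqrt{-120} = 2 i \sqrt{30} \approx 10.954 i$)
$\left(w{\left(5 \right)} + H\right) 68 = \left(-9 + 2 i \sqrt{30}\right) 68 = -612 + 136 i \sqrt{30}$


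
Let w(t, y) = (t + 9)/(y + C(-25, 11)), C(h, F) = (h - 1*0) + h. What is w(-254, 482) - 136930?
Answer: -59154005/432 ≈ -1.3693e+5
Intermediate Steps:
C(h, F) = 2*h (C(h, F) = (h + 0) + h = h + h = 2*h)
w(t, y) = (9 + t)/(-50 + y) (w(t, y) = (t + 9)/(y + 2*(-25)) = (9 + t)/(y - 50) = (9 + t)/(-50 + y))
w(-254, 482) - 136930 = (9 - 254)/(-50 + 482) - 136930 = -245/432 - 136930 = -59154005/432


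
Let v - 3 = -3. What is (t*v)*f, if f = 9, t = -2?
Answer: 0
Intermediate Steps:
v = 0 (v = 3 - 3 = 0)
(t*v)*f = -2*0*9 = 0*9 = 0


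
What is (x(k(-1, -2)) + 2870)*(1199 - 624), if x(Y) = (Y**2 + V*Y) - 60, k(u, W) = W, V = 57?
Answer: 1552500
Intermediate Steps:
x(Y) = -60 + Y**2 + 57*Y (x(Y) = (Y**2 + 57*Y) - 60 = -60 + Y**2 + 57*Y)
(x(k(-1, -2)) + 2870)*(1199 - 624) = ((-60 + (-2)**2 + 57*(-2)) + 2870)*(1199 - 624) = ((-60 + 4 - 114) + 2870)*575 = (-170 + 2870)*575 = 2700*575 = 1552500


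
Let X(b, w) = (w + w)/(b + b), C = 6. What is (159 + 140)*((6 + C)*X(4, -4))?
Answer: -3588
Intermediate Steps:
X(b, w) = w/b (X(b, w) = (2*w)/((2*b)) = (2*w)*(1/(2*b)) = w/b)
(159 + 140)*((6 + C)*X(4, -4)) = (159 + 140)*((6 + 6)*(-4/4)) = 299*(12*(-4*¼)) = 299*(12*(-1)) = 299*(-12) = -3588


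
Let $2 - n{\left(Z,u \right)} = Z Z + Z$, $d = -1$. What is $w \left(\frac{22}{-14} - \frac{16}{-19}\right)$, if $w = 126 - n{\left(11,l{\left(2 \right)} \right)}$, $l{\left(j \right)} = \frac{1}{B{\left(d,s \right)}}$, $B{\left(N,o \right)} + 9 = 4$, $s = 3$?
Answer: $- \frac{24832}{133} \approx -186.71$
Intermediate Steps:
$B{\left(N,o \right)} = -5$ ($B{\left(N,o \right)} = -9 + 4 = -5$)
$l{\left(j \right)} = - \frac{1}{5}$ ($l{\left(j \right)} = \frac{1}{-5} = - \frac{1}{5}$)
$n{\left(Z,u \right)} = 2 - Z - Z^{2}$ ($n{\left(Z,u \right)} = 2 - \left(Z Z + Z\right) = 2 - \left(Z^{2} + Z\right) = 2 - \left(Z + Z^{2}\right) = 2 - Z - Z^{2}$)
$w = 256$ ($w = 126 - \left(2 - 11 - 11^{2}\right) = 126 - \left(2 - 11 - 121\right) = 126 - -130 = 126 + 130 = 256$)
$w \left(\frac{22}{-14} - \frac{16}{-19}\right) = 256 \left(\frac{22}{-14} - \frac{16}{-19}\right) = 256 \left(22 \left(- \frac{1}{14}\right) - - \frac{16}{19}\right) = 256 \left(- \frac{11}{7} + \frac{16}{19}\right) = 256 \left(- \frac{97}{133}\right) = - \frac{24832}{133}$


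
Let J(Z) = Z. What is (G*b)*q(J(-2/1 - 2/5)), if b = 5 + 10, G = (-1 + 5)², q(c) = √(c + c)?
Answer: 96*I*√30 ≈ 525.81*I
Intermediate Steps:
q(c) = √2*√c (q(c) = √(2*c) = √2*√c)
G = 16 (G = 4² = 16)
b = 15
(G*b)*q(J(-2/1 - 2/5)) = (16*15)*(√2*√(-2/1 - 2/5)) = 240*(√2*√(-2*1 - 2*⅕)) = 240*(√2*√(-2 - ⅖)) = 240*(√2*√(-12/5)) = 240*(√2*(2*I*√15/5)) = 240*(2*I*√30/5) = 96*I*√30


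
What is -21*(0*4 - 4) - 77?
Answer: 7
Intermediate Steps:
-21*(0*4 - 4) - 77 = -21*(0 - 4) - 77 = -21*(-4) - 77 = 84 - 77 = 7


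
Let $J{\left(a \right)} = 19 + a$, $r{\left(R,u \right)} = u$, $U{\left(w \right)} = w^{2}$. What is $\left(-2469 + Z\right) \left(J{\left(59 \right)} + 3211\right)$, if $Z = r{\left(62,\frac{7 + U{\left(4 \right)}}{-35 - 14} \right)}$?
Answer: $- \frac{397982156}{49} \approx -8.1221 \cdot 10^{6}$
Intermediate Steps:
$Z = - \frac{23}{49}$ ($Z = \frac{7 + 4^{2}}{-35 - 14} = \frac{7 + 16}{-49} = 23 \left(- \frac{1}{49}\right) = - \frac{23}{49} \approx -0.46939$)
$\left(-2469 + Z\right) \left(J{\left(59 \right)} + 3211\right) = \left(-2469 - \frac{23}{49}\right) \left(\left(19 + 59\right) + 3211\right) = - \frac{121004 \left(78 + 3211\right)}{49} = \left(- \frac{121004}{49}\right) 3289 = - \frac{397982156}{49}$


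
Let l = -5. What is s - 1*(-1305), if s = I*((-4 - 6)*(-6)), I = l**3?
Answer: -6195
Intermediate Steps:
I = -125 (I = (-5)**3 = -125)
s = -7500 (s = -125*(-4 - 6)*(-6) = -(-1250)*(-6) = -125*60 = -7500)
s - 1*(-1305) = -7500 - 1*(-1305) = -7500 + 1305 = -6195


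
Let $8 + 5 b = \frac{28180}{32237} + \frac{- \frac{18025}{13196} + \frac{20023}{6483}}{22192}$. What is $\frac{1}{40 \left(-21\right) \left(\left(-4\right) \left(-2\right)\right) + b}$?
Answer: $- \frac{61202532253236672}{411368239794461832175} \approx -0.00014878$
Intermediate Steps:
$b = - \frac{87223052711396335}{61202532253236672}$ ($b = - \frac{8}{5} + \frac{\frac{28180}{32237} + \frac{- \frac{18025}{13196} + \frac{20023}{6483}}{22192}}{5} = - \frac{8}{5} + \frac{28180 \cdot \frac{1}{32237} + \left(\left(-18025\right) \frac{1}{13196} + 20023 \cdot \frac{1}{6483}\right) \frac{1}{22192}}{5} = - \frac{8}{5} + \frac{\frac{28180}{32237} + \left(- \frac{18025}{13196} + \frac{20023}{6483}\right) \frac{1}{22192}}{5} = - \frac{8}{5} + \frac{\frac{28180}{32237} + \frac{147367433}{85549668} \cdot \frac{1}{22192}}{5} = - \frac{8}{5} + \frac{\frac{28180}{32237} + \frac{147367433}{1898518232256}}{5} = - \frac{8}{5} + \frac{1}{5} \cdot \frac{53504994468911701}{61202532253236672} = - \frac{8}{5} + \frac{53504994468911701}{306012661266183360} = - \frac{87223052711396335}{61202532253236672} \approx -1.4252$)
$\frac{1}{40 \left(-21\right) \left(\left(-4\right) \left(-2\right)\right) + b} = \frac{1}{40 \left(-21\right) \left(\left(-4\right) \left(-2\right)\right) - \frac{87223052711396335}{61202532253236672}} = \frac{1}{\left(-840\right) 8 - \frac{87223052711396335}{61202532253236672}} = \frac{1}{-6720 - \frac{87223052711396335}{61202532253236672}} = \frac{1}{- \frac{411368239794461832175}{61202532253236672}} = - \frac{61202532253236672}{411368239794461832175}$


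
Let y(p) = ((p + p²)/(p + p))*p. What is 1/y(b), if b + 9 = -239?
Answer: 1/30628 ≈ 3.2650e-5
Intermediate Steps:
b = -248 (b = -9 - 239 = -248)
y(p) = p/2 + p²/2 (y(p) = ((p + p²)/((2*p)))*p = ((p + p²)*(1/(2*p)))*p = ((p + p²)/(2*p))*p = p/2 + p²/2)
1/y(b) = 1/((½)*(-248)*(1 - 248)) = 1/((½)*(-248)*(-247)) = 1/30628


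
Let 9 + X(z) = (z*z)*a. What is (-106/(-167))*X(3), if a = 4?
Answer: 2862/167 ≈ 17.138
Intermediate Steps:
X(z) = -9 + 4*z² (X(z) = -9 + (z*z)*4 = -9 + z²*4 = -9 + 4*z²)
(-106/(-167))*X(3) = (-106/(-167))*(-9 + 4*3²) = (-106*(-1/167))*(-9 + 4*9) = 106*(-9 + 36)/167 = (106/167)*27 = 2862/167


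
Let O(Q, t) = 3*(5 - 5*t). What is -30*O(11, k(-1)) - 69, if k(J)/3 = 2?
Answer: 2181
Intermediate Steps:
k(J) = 6 (k(J) = 3*2 = 6)
O(Q, t) = 15 - 15*t
-30*O(11, k(-1)) - 69 = -30*(15 - 15*6) - 69 = -30*(15 - 90) - 69 = -30*(-75) - 69 = 2250 - 69 = 2181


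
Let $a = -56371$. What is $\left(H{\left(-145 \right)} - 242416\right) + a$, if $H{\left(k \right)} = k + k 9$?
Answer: $-300237$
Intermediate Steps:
$H{\left(k \right)} = 10 k$ ($H{\left(k \right)} = k + 9 k = 10 k$)
$\left(H{\left(-145 \right)} - 242416\right) + a = \left(10 \left(-145\right) - 242416\right) - 56371 = \left(-1450 - 242416\right) - 56371 = -243866 - 56371 = -300237$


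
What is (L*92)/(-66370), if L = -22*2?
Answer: 2024/33185 ≈ 0.060991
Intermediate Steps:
L = -44
(L*92)/(-66370) = -44*92/(-66370) = -4048*(-1/66370) = 2024/33185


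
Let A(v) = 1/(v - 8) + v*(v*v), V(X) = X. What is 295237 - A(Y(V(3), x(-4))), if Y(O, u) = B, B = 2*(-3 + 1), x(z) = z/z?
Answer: 3543613/12 ≈ 2.9530e+5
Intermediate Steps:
x(z) = 1
B = -4 (B = 2*(-2) = -4)
Y(O, u) = -4
A(v) = v**3 + 1/(-8 + v) (A(v) = 1/(-8 + v) + v*v**2 = 1/(-8 + v) + v**3 = v**3 + 1/(-8 + v))
295237 - A(Y(V(3), x(-4))) = 295237 - (1 + (-4)**4 - 8*(-4)**3)/(-8 - 4) = 295237 - (1 + 256 - 8*(-64))/(-12) = 295237 - (-1)*(1 + 256 + 512)/12 = 295237 - (-1)*769/12 = 295237 - 1*(-769/12) = 295237 + 769/12 = 3543613/12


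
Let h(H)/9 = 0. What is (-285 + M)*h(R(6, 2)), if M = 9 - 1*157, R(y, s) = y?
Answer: 0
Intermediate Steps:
h(H) = 0 (h(H) = 9*0 = 0)
M = -148 (M = 9 - 157 = -148)
(-285 + M)*h(R(6, 2)) = (-285 - 148)*0 = -433*0 = 0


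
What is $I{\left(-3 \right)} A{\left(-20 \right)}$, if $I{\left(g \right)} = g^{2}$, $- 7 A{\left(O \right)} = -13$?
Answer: $\frac{117}{7} \approx 16.714$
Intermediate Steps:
$A{\left(O \right)} = \frac{13}{7}$ ($A{\left(O \right)} = \left(- \frac{1}{7}\right) \left(-13\right) = \frac{13}{7}$)
$I{\left(-3 \right)} A{\left(-20 \right)} = \left(-3\right)^{2} \cdot \frac{13}{7} = 9 \cdot \frac{13}{7} = \frac{117}{7}$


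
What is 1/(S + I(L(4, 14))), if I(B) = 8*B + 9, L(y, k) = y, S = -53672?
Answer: -1/53631 ≈ -1.8646e-5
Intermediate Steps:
I(B) = 9 + 8*B
1/(S + I(L(4, 14))) = 1/(-53672 + (9 + 8*4)) = 1/(-53672 + (9 + 32)) = 1/(-53672 + 41) = 1/(-53631) = -1/53631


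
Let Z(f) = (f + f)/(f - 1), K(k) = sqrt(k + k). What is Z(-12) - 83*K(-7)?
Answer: 24/13 - 83*I*sqrt(14) ≈ 1.8462 - 310.56*I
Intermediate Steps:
K(k) = sqrt(2)*sqrt(k) (K(k) = sqrt(2*k) = sqrt(2)*sqrt(k))
Z(f) = 2*f/(-1 + f) (Z(f) = (2*f)/(-1 + f) = 2*f/(-1 + f))
Z(-12) - 83*K(-7) = 2*(-12)/(-1 - 12) - 83*sqrt(2)*sqrt(-7) = 2*(-12)/(-13) - 83*sqrt(2)*I*sqrt(7) = 2*(-12)*(-1/13) - 83*I*sqrt(14) = 24/13 - 83*I*sqrt(14)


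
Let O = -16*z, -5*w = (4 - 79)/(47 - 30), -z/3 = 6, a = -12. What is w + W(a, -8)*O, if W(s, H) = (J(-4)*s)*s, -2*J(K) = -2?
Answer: 705039/17 ≈ 41473.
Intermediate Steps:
z = -18 (z = -3*6 = -18)
J(K) = 1 (J(K) = -½*(-2) = 1)
W(s, H) = s² (W(s, H) = (1*s)*s = s*s = s²)
w = 15/17 (w = -(4 - 79)/(5*(47 - 30)) = -(-15)/17 = -⅕*(-75/17) = 15/17 ≈ 0.88235)
O = 288 (O = -16*(-18) = 288)
w + W(a, -8)*O = 15/17 + (-12)²*288 = 15/17 + 144*288 = 15/17 + 41472 = 705039/17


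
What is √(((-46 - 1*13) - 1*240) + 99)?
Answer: 10*I*√2 ≈ 14.142*I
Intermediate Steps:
√(((-46 - 1*13) - 1*240) + 99) = √(((-46 - 13) - 240) + 99) = √((-59 - 240) + 99) = √(-299 + 99) = √(-200) = 10*I*√2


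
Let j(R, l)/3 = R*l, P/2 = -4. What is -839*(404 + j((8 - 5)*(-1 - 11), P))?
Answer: -1063852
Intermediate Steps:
P = -8 (P = 2*(-4) = -8)
j(R, l) = 3*R*l (j(R, l) = 3*(R*l) = 3*R*l)
-839*(404 + j((8 - 5)*(-1 - 11), P)) = -839*(404 + 3*((8 - 5)*(-1 - 11))*(-8)) = -839*(404 + 3*(3*(-12))*(-8)) = -839*(404 + 3*(-36)*(-8)) = -839*(404 + 864) = -839*1268 = -1063852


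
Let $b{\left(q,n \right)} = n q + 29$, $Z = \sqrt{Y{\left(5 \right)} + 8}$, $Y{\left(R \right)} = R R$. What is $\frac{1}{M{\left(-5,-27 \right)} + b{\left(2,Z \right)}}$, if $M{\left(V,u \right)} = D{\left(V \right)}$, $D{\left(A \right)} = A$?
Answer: $\frac{2}{37} - \frac{\sqrt{33}}{222} \approx 0.028178$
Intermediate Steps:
$Y{\left(R \right)} = R^{2}$
$Z = \sqrt{33}$ ($Z = \sqrt{5^{2} + 8} = \sqrt{25 + 8} = \sqrt{33} \approx 5.7446$)
$M{\left(V,u \right)} = V$
$b{\left(q,n \right)} = 29 + n q$
$\frac{1}{M{\left(-5,-27 \right)} + b{\left(2,Z \right)}} = \frac{1}{-5 + \left(29 + \sqrt{33} \cdot 2\right)} = \frac{1}{-5 + \left(29 + 2 \sqrt{33}\right)} = \frac{1}{24 + 2 \sqrt{33}}$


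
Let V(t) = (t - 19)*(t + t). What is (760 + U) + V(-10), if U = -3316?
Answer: -1976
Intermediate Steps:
V(t) = 2*t*(-19 + t) (V(t) = (-19 + t)*(2*t) = 2*t*(-19 + t))
(760 + U) + V(-10) = (760 - 3316) + 2*(-10)*(-19 - 10) = -2556 + 2*(-10)*(-29) = -2556 + 580 = -1976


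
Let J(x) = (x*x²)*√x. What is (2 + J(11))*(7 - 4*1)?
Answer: 6 + 3993*√11 ≈ 13249.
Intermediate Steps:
J(x) = x^(7/2) (J(x) = x³*√x = x^(7/2))
(2 + J(11))*(7 - 4*1) = (2 + 11^(7/2))*(7 - 4*1) = (2 + 1331*√11)*(7 - 4) = (2 + 1331*√11)*3 = 6 + 3993*√11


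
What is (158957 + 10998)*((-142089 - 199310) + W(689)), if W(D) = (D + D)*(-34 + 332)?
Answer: 11768533975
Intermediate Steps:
W(D) = 596*D (W(D) = (2*D)*298 = 596*D)
(158957 + 10998)*((-142089 - 199310) + W(689)) = (158957 + 10998)*((-142089 - 199310) + 596*689) = 169955*(-341399 + 410644) = 169955*69245 = 11768533975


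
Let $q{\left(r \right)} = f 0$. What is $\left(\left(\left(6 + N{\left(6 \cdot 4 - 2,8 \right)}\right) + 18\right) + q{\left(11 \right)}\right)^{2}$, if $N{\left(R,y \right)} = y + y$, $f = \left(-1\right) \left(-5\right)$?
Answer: $1600$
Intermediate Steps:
$f = 5$
$N{\left(R,y \right)} = 2 y$
$q{\left(r \right)} = 0$ ($q{\left(r \right)} = 5 \cdot 0 = 0$)
$\left(\left(\left(6 + N{\left(6 \cdot 4 - 2,8 \right)}\right) + 18\right) + q{\left(11 \right)}\right)^{2} = \left(\left(\left(6 + 2 \cdot 8\right) + 18\right) + 0\right)^{2} = \left(\left(\left(6 + 16\right) + 18\right) + 0\right)^{2} = \left(\left(22 + 18\right) + 0\right)^{2} = \left(40 + 0\right)^{2} = 40^{2} = 1600$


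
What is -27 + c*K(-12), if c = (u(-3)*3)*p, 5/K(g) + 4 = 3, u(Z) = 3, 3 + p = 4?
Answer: -72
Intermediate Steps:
p = 1 (p = -3 + 4 = 1)
K(g) = -5 (K(g) = 5/(-4 + 3) = 5/(-1) = 5*(-1) = -5)
c = 9 (c = (3*3)*1 = 9*1 = 9)
-27 + c*K(-12) = -27 + 9*(-5) = -27 - 45 = -72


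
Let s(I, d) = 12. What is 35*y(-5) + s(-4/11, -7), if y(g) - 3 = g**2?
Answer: 992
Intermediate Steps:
y(g) = 3 + g**2
35*y(-5) + s(-4/11, -7) = 35*(3 + (-5)**2) + 12 = 35*(3 + 25) + 12 = 35*28 + 12 = 980 + 12 = 992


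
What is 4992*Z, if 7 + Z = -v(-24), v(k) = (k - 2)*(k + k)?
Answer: -6264960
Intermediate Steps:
v(k) = 2*k*(-2 + k) (v(k) = (-2 + k)*(2*k) = 2*k*(-2 + k))
Z = -1255 (Z = -7 - 2*(-24)*(-2 - 24) = -7 - 2*(-24)*(-26) = -7 - 1*1248 = -7 - 1248 = -1255)
4992*Z = 4992*(-1255) = -6264960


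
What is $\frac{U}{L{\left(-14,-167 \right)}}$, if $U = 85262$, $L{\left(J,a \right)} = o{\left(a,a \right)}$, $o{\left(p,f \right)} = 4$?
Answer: $\frac{42631}{2} \approx 21316.0$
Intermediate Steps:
$L{\left(J,a \right)} = 4$
$\frac{U}{L{\left(-14,-167 \right)}} = \frac{85262}{4} = 85262 \cdot \frac{1}{4} = \frac{42631}{2}$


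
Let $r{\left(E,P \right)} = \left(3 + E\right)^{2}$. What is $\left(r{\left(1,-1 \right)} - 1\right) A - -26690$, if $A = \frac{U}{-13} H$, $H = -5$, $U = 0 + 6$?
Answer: $\frac{347420}{13} \approx 26725.0$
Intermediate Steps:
$U = 6$
$A = \frac{30}{13}$ ($A = \frac{6}{-13} \left(-5\right) = 6 \left(- \frac{1}{13}\right) \left(-5\right) = \left(- \frac{6}{13}\right) \left(-5\right) = \frac{30}{13} \approx 2.3077$)
$\left(r{\left(1,-1 \right)} - 1\right) A - -26690 = \left(\left(3 + 1\right)^{2} - 1\right) \frac{30}{13} - -26690 = \left(4^{2} - 1\right) \frac{30}{13} + 26690 = \left(16 - 1\right) \frac{30}{13} + 26690 = 15 \cdot \frac{30}{13} + 26690 = \frac{450}{13} + 26690 = \frac{347420}{13}$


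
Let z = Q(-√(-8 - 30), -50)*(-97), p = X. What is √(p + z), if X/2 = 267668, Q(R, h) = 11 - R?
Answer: √(534269 - 97*I*√38) ≈ 730.94 - 0.409*I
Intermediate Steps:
X = 535336 (X = 2*267668 = 535336)
p = 535336
z = -1067 - 97*I*√38 (z = (11 - (-1)*√(-8 - 30))*(-97) = (11 - (-1)*√(-38))*(-97) = (11 - (-1)*I*√38)*(-97) = (11 + I*√38)*(-97) = -1067 - 97*I*√38 ≈ -1067.0 - 597.95*I)
√(p + z) = √(535336 + (-1067 - 97*I*√38)) = √(534269 - 97*I*√38)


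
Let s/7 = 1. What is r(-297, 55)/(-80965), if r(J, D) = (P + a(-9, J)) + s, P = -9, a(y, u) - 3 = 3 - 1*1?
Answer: -3/80965 ≈ -3.7053e-5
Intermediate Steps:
a(y, u) = 5 (a(y, u) = 3 + (3 - 1*1) = 3 + (3 - 1) = 3 + 2 = 5)
s = 7 (s = 7*1 = 7)
r(J, D) = 3 (r(J, D) = (-9 + 5) + 7 = -4 + 7 = 3)
r(-297, 55)/(-80965) = 3/(-80965) = 3*(-1/80965) = -3/80965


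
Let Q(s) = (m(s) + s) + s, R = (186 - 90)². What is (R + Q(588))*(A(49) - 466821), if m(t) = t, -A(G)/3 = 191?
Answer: -5131986120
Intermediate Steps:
A(G) = -573 (A(G) = -3*191 = -573)
R = 9216 (R = 96² = 9216)
Q(s) = 3*s (Q(s) = (s + s) + s = 2*s + s = 3*s)
(R + Q(588))*(A(49) - 466821) = (9216 + 3*588)*(-573 - 466821) = (9216 + 1764)*(-467394) = 10980*(-467394) = -5131986120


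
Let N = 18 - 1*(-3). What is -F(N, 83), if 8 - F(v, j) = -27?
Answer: -35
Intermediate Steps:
N = 21 (N = 18 + 3 = 21)
F(v, j) = 35 (F(v, j) = 8 - 1*(-27) = 8 + 27 = 35)
-F(N, 83) = -1*35 = -35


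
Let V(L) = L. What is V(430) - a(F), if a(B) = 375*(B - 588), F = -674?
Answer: 473680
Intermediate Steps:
a(B) = -220500 + 375*B (a(B) = 375*(-588 + B) = -220500 + 375*B)
V(430) - a(F) = 430 - (-220500 + 375*(-674)) = 430 - (-220500 - 252750) = 430 - 1*(-473250) = 430 + 473250 = 473680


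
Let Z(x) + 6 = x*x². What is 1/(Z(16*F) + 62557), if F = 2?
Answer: 1/95319 ≈ 1.0491e-5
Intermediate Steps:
Z(x) = -6 + x³ (Z(x) = -6 + x*x² = -6 + x³)
1/(Z(16*F) + 62557) = 1/((-6 + (16*2)³) + 62557) = 1/((-6 + 32³) + 62557) = 1/((-6 + 32768) + 62557) = 1/(32762 + 62557) = 1/95319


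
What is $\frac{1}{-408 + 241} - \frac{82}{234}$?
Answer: $- \frac{6964}{19539} \approx -0.35642$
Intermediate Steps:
$\frac{1}{-408 + 241} - \frac{82}{234} = \frac{1}{-167} - 82 \cdot \frac{1}{234} = - \frac{1}{167} - \frac{41}{117} = - \frac{6964}{19539}$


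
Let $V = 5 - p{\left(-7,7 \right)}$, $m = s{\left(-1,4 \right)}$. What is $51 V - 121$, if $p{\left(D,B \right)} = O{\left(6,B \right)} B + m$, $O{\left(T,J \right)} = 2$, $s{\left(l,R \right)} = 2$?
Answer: $-682$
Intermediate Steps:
$m = 2$
$p{\left(D,B \right)} = 2 + 2 B$ ($p{\left(D,B \right)} = 2 B + 2 = 2 + 2 B$)
$V = -11$ ($V = 5 - \left(2 + 2 \cdot 7\right) = 5 - \left(2 + 14\right) = 5 - 16 = -11$)
$51 V - 121 = 51 \left(-11\right) - 121 = -561 - 121 = -682$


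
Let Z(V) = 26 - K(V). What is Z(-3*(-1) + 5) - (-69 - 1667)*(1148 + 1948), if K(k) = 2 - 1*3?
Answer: 5374683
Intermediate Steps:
K(k) = -1 (K(k) = 2 - 3 = -1)
Z(V) = 27 (Z(V) = 26 - 1*(-1) = 26 + 1 = 27)
Z(-3*(-1) + 5) - (-69 - 1667)*(1148 + 1948) = 27 - (-69 - 1667)*(1148 + 1948) = 27 - (-1736)*3096 = 27 - 1*(-5374656) = 27 + 5374656 = 5374683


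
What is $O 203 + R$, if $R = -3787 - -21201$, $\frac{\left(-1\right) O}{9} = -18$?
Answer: $50300$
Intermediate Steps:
$O = 162$ ($O = \left(-9\right) \left(-18\right) = 162$)
$R = 17414$ ($R = -3787 + 21201 = 17414$)
$O 203 + R = 162 \cdot 203 + 17414 = 32886 + 17414 = 50300$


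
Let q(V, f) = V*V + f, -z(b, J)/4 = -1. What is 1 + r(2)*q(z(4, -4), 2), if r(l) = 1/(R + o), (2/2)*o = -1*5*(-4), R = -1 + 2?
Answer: 13/7 ≈ 1.8571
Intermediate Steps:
z(b, J) = 4 (z(b, J) = -4*(-1) = 4)
q(V, f) = f + V² (q(V, f) = V² + f = f + V²)
R = 1
o = 20 (o = -1*5*(-4) = -5*(-4) = 20)
r(l) = 1/21 (r(l) = 1/(1 + 20) = 1/21)
1 + r(2)*q(z(4, -4), 2) = 1 + (2 + 4²)/21 = 1 + (2 + 16)/21 = 1 + (1/21)*18 = 1 + 6/7 = 13/7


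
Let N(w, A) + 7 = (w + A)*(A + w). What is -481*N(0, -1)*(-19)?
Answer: -54834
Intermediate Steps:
N(w, A) = -7 + (A + w)² (N(w, A) = -7 + (w + A)*(A + w) = -7 + (A + w)*(A + w) = -7 + (A + w)²)
-481*N(0, -1)*(-19) = -481*(-7 + (-1 + 0)²)*(-19) = -481*(-7 + (-1)²)*(-19) = -481*(-7 + 1)*(-19) = -481*(-6)*(-19) = -37*(-78)*(-19) = 2886*(-19) = -54834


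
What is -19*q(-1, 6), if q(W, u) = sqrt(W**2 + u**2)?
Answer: -19*sqrt(37) ≈ -115.57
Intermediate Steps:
-19*q(-1, 6) = -19*sqrt((-1)**2 + 6**2) = -19*sqrt(1 + 36) = -19*sqrt(37)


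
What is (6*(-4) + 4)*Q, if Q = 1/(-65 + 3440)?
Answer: -4/675 ≈ -0.0059259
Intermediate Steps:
Q = 1/3375 ≈ 0.00029630
(6*(-4) + 4)*Q = (6*(-4) + 4)*(1/3375) = (-24 + 4)*(1/3375) = -20*1/3375 = -4/675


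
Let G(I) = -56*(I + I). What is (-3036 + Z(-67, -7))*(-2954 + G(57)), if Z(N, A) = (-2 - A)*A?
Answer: 28676998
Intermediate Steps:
Z(N, A) = A*(-2 - A)
G(I) = -112*I
(-3036 + Z(-67, -7))*(-2954 + G(57)) = (-3036 - 1*(-7)*(2 - 7))*(-2954 - 112*57) = (-3036 - 1*(-7)*(-5))*(-2954 - 6384) = (-3036 - 35)*(-9338) = -3071*(-9338) = 28676998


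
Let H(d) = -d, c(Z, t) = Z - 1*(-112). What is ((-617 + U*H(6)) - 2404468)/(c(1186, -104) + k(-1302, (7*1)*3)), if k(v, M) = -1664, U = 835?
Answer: 803365/122 ≈ 6585.0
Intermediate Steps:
c(Z, t) = 112 + Z (c(Z, t) = Z + 112 = 112 + Z)
((-617 + U*H(6)) - 2404468)/(c(1186, -104) + k(-1302, (7*1)*3)) = ((-617 + 835*(-1*6)) - 2404468)/((112 + 1186) - 1664) = ((-617 + 835*(-6)) - 2404468)/(1298 - 1664) = ((-617 - 5010) - 2404468)/(-366) = (-5627 - 2404468)*(-1/366) = -2410095*(-1/366) = 803365/122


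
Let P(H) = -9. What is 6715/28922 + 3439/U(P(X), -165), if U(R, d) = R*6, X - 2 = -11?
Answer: -24775037/390447 ≈ -63.453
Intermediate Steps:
X = -9 (X = 2 - 11 = -9)
U(R, d) = 6*R
6715/28922 + 3439/U(P(X), -165) = 6715/28922 + 3439/((6*(-9))) = 6715*(1/28922) + 3439/(-54) = 6715/28922 + 3439*(-1/54) = 6715/28922 - 3439/54 = -24775037/390447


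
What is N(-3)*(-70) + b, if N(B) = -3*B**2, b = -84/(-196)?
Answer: 13233/7 ≈ 1890.4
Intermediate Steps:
b = 3/7 (b = -84*(-1/196) = 3/7 ≈ 0.42857)
N(-3)*(-70) + b = -3*(-3)**2*(-70) + 3/7 = -3*9*(-70) + 3/7 = -27*(-70) + 3/7 = 1890 + 3/7 = 13233/7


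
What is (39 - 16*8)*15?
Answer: -1335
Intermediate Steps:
(39 - 16*8)*15 = (39 - 1*128)*15 = (39 - 128)*15 = -89*15 = -1335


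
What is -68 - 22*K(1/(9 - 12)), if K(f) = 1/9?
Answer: -634/9 ≈ -70.444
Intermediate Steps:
K(f) = 1/9
-68 - 22*K(1/(9 - 12)) = -68 - 22*1/9 = -68 - 22/9 = -634/9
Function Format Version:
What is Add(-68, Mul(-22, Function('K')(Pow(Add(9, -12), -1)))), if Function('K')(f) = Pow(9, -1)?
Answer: Rational(-634, 9) ≈ -70.444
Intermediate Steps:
Function('K')(f) = Rational(1, 9)
Add(-68, Mul(-22, Function('K')(Pow(Add(9, -12), -1)))) = Add(-68, Mul(-22, Rational(1, 9))) = Add(-68, Rational(-22, 9)) = Rational(-634, 9)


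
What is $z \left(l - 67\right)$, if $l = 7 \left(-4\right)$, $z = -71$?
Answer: $6745$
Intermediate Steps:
$l = -28$
$z \left(l - 67\right) = - 71 \left(-28 - 67\right) = \left(-71\right) \left(-95\right) = 6745$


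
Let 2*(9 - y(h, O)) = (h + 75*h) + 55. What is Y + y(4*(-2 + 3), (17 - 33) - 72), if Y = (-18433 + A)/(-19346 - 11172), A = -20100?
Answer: -2582393/15259 ≈ -169.24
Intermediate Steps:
y(h, O) = -37/2 - 38*h (y(h, O) = 9 - ((h + 75*h) + 55)/2 = 9 - (76*h + 55)/2 = 9 - (55 + 76*h)/2 = 9 + (-55/2 - 38*h) = -37/2 - 38*h)
Y = 38533/30518 (Y = (-18433 - 20100)/(-19346 - 11172) = -38533/(-30518) = -38533*(-1/30518) = 38533/30518 ≈ 1.2626)
Y + y(4*(-2 + 3), (17 - 33) - 72) = 38533/30518 + (-37/2 - 152*(-2 + 3)) = 38533/30518 + (-37/2 - 152) = 38533/30518 - 341/2 = -2582393/15259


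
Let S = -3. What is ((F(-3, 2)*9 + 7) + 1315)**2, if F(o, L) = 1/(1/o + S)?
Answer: 174055249/100 ≈ 1.7406e+6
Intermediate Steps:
F(o, L) = 1/(-3 + 1/o) (F(o, L) = 1/(1/o - 3) = 1/(-3 + 1/o))
((F(-3, 2)*9 + 7) + 1315)**2 = ((-1*(-3)/(-1 + 3*(-3))*9 + 7) + 1315)**2 = ((-1*(-3)/(-1 - 9)*9 + 7) + 1315)**2 = ((-1*(-3)/(-10)*9 + 7) + 1315)**2 = ((-1*(-3)*(-1/10)*9 + 7) + 1315)**2 = ((-3/10*9 + 7) + 1315)**2 = ((-27/10 + 7) + 1315)**2 = (43/10 + 1315)**2 = (13193/10)**2 = 174055249/100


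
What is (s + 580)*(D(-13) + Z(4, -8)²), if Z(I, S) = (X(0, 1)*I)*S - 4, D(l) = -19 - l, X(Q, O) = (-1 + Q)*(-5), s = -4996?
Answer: -118746240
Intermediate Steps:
X(Q, O) = 5 - 5*Q
Z(I, S) = -4 + 5*I*S (Z(I, S) = ((5 - 5*0)*I)*S - 4 = ((5 + 0)*I)*S - 4 = (5*I)*S - 4 = 5*I*S - 4 = -4 + 5*I*S)
(s + 580)*(D(-13) + Z(4, -8)²) = (-4996 + 580)*((-19 - 1*(-13)) + (-4 + 5*4*(-8))²) = -4416*((-19 + 13) + (-4 - 160)²) = -4416*(-6 + (-164)²) = -4416*(-6 + 26896) = -4416*26890 = -118746240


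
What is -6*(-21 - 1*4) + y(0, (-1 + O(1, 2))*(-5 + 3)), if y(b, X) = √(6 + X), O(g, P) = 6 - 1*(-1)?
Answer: 150 + I*√6 ≈ 150.0 + 2.4495*I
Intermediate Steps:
O(g, P) = 7 (O(g, P) = 6 + 1 = 7)
-6*(-21 - 1*4) + y(0, (-1 + O(1, 2))*(-5 + 3)) = -6*(-21 - 1*4) + √(6 + (-1 + 7)*(-5 + 3)) = -6*(-21 - 4) + √(6 + 6*(-2)) = -6*(-25) + √(6 - 12) = 150 + √(-6) = 150 + I*√6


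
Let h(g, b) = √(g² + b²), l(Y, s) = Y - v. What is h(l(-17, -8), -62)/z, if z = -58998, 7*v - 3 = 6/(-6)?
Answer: -√202997/412986 ≈ -0.0010910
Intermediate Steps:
v = 2/7 (v = 3/7 + (6/(-6))/7 = 3/7 + (6*(-⅙))/7 = 3/7 + (⅐)*(-1) = 3/7 - ⅐ = 2/7 ≈ 0.28571)
l(Y, s) = -2/7 + Y (l(Y, s) = Y - 1*2/7 = Y - 2/7 = -2/7 + Y)
h(g, b) = √(b² + g²)
h(l(-17, -8), -62)/z = √((-62)² + (-2/7 - 17)²)/(-58998) = √(3844 + (-121/7)²)*(-1/58998) = √(3844 + 14641/49)*(-1/58998) = √(202997/49)*(-1/58998) = (√202997/7)*(-1/58998) = -√202997/412986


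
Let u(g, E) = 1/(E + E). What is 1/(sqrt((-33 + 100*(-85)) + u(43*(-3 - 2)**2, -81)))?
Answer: -9*I*sqrt(2764694)/1382347 ≈ -0.010826*I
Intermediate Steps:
u(g, E) = 1/(2*E)
1/(sqrt((-33 + 100*(-85)) + u(43*(-3 - 2)**2, -81))) = 1/(sqrt((-33 + 100*(-85)) + (1/2)/(-81))) = 1/(sqrt((-33 - 8500) + (1/2)*(-1/81))) = 1/(sqrt(-8533 - 1/162)) = 1/(sqrt(-1382347/162)) = 1/(I*sqrt(2764694)/18) = -9*I*sqrt(2764694)/1382347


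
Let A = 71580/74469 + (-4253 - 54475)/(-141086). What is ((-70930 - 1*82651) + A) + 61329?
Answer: -161539040129476/1751088889 ≈ -92251.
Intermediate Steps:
A = 2412058552/1751088889 (A = 71580*(1/74469) - 58728*(-1/141086) = 23860/24823 + 29364/70543 = 2412058552/1751088889 ≈ 1.3775)
((-70930 - 1*82651) + A) + 61329 = ((-70930 - 1*82651) + 2412058552/1751088889) + 61329 = ((-70930 - 82651) + 2412058552/1751088889) + 61329 = (-153581 + 2412058552/1751088889) + 61329 = -268931570602957/1751088889 + 61329 = -161539040129476/1751088889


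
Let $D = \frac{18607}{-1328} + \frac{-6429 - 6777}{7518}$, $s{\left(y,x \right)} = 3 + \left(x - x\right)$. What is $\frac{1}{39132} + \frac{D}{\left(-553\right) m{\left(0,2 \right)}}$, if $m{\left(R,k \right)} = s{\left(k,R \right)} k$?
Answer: $\frac{86020575815}{18004303552032} \approx 0.0047778$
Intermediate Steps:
$s{\left(y,x \right)} = 3$ ($s{\left(y,x \right)} = 3 + 0 = 3$)
$m{\left(R,k \right)} = 3 k$
$D = - \frac{26237499}{1663984}$ ($D = 18607 \left(- \frac{1}{1328}\right) + \left(-6429 - 6777\right) \frac{1}{7518} = - \frac{18607}{1328} - \frac{2201}{1253} = - \frac{26237499}{1663984} \approx -15.768$)
$\frac{1}{39132} + \frac{D}{\left(-553\right) m{\left(0,2 \right)}} = \frac{1}{39132} - \frac{26237499}{1663984 \left(- 553 \cdot 3 \cdot 2\right)} = \frac{1}{39132} - \frac{26237499}{1663984 \left(\left(-553\right) 6\right)} = \frac{1}{39132} - \frac{26237499}{1663984 \left(-3318\right)} = \frac{1}{39132} - - \frac{8745833}{1840366304} = \frac{1}{39132} + \frac{8745833}{1840366304} = \frac{86020575815}{18004303552032}$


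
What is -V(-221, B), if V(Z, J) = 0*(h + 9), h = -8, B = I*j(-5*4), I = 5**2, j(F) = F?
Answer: 0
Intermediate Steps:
I = 25
B = -500 (B = 25*(-5*4) = 25*(-20) = -500)
V(Z, J) = 0 (V(Z, J) = 0*(-8 + 9) = 0*1 = 0)
-V(-221, B) = -1*0 = 0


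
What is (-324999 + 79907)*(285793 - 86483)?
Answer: -48849286520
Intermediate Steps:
(-324999 + 79907)*(285793 - 86483) = -245092*199310 = -48849286520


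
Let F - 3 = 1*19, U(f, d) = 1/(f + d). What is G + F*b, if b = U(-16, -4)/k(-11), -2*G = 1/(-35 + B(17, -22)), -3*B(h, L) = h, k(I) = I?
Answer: 137/1220 ≈ 0.11230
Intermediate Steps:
B(h, L) = -h/3
U(f, d) = 1/(d + f)
G = 3/244 (G = -1/(2*(-35 - ⅓*17)) = -1/(2*(-35 - 17/3)) = -1/(2*(-122/3)) = -½*(-3/122) = 3/244 ≈ 0.012295)
F = 22 (F = 3 + 1*19 = 3 + 19 = 22)
b = 1/220 (b = 1/(-4 - 16*(-11)) = -1/11/(-20) = -1/20*(-1/11) = 1/220 ≈ 0.0045455)
G + F*b = 3/244 + 22*(1/220) = 3/244 + ⅒ = 137/1220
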